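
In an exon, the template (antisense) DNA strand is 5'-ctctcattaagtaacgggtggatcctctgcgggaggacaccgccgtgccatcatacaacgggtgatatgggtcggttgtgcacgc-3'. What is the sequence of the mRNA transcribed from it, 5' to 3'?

RNA polymerase reads the template 3'→5' and synthesizes mRNA 5'→3' by base-pairing (A→U, T→A, G↔C). The complement of the template is GAGAGTAATTCATTGCCCACCTAGGAGACGCCCTCCTGTGGCGGCACGGTAGTATGTTGCCCACTATACCCAGCCAACACGTGCG; antiparallel, so 5'→3' the coding strand is GCGTGCACAACCGACCCATATCACCCGTTGTATGATGGCACGGCGGTGTCCTCCCGCAGAGGATCCACCCGTTACTTAATGAGAG. Replace T with U for the mRNA.

5′-GCGUGCACAACCGACCCAUAUCACCCGUUGUAUGAUGGCACGGCGGUGUCCUCCCGCAGAGGAUCCACCCGUUACUUAAUGAGAG-3′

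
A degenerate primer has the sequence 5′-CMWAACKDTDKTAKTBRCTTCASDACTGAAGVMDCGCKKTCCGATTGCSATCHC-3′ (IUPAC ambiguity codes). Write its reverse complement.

Standard pairs A↔T, G↔C; ambiguity codes pair R↔Y, M↔K, W↔W, S↔S, B↔V, D↔H. Complement (GKWTTGMHAHMATMAVYGAAGTSHTGACTTCBKHGCGMMAGGCTAACGSTAGDG), then reverse for 5'→3'.

5'-GDGATSGCAATCGGAMMGCGHKBCTTCAGTHSTGAAGYVAMTAMHAHMGTTWKG-3'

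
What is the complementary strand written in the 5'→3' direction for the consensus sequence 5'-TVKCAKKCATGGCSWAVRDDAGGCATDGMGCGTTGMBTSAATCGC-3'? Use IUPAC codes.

5'-GCGATTSAVKCAACGCKCHATGCCTHHYBTWSGCCATGMMTGMBA-3'

Standard pairs A↔T, G↔C; ambiguity codes pair R↔Y, M↔K, W↔W, S↔S, B↔V, D↔H. Complement (ABMGTMMGTACCGSWTBYHHTCCGTAHCKCGCAACKVASTTAGCG), then reverse for 5'→3'.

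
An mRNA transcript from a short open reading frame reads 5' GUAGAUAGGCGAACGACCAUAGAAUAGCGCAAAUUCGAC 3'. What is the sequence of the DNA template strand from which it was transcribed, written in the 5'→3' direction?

5'-GTCGAATTTGCGCTATTCTATGGTCGTTCGCCTATCTAC-3'

Replace U with T to get the coding DNA strand: GTAGATAGGCGAACGACCATAGAATAGCGCAAATTCGAC. The template strand is its reverse complement (complement CATCTATCCGCTTGCTGGTATCTTATCGCGTTTAAGCTG, then reverse).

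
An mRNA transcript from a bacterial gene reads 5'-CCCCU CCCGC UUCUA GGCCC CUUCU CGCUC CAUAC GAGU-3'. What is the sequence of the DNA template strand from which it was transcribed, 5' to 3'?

5'-ACTCGTATGGAGCGAGAAGGGGCCTAGAAGCGGGAGGGG-3'

Replace U with T to get the coding DNA strand: CCCCTCCCGCTTCTAGGCCCCTTCTCGCTCCATACGAGT. The template strand is its reverse complement (complement GGGGAGGGCGAAGATCCGGGGAAGAGCGAGGTATGCTCA, then reverse).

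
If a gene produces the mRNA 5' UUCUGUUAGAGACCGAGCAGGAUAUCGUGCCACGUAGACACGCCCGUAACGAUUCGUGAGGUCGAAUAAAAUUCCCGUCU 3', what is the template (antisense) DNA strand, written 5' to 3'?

Replace U with T to get the coding DNA strand: TTCTGTTAGAGACCGAGCAGGATATCGTGCCACGTAGACACGCCCGTAACGATTCGTGAGGTCGAATAAAATTCCCGTCT. The template strand is its reverse complement (complement AAGACAATCTCTGGCTCGTCCTATAGCACGGTGCATCTGTGCGGGCATTGCTAAGCACTCCAGCTTATTTTAAGGGCAGA, then reverse).

5′-AGACGGGAATTTTATTCGACCTCACGAATCGTTACGGGCGTGTCTACGTGGCACGATATCCTGCTCGGTCTCTAACAGAA-3′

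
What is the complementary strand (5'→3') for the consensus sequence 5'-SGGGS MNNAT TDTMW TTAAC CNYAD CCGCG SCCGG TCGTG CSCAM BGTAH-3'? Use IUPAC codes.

5'-DTACVKTGSGCACGACCGGSCGCGGHTRNGGTTAAWKAHAATNNKSCCCS-3'

Standard pairs A↔T, G↔C; ambiguity codes pair Y↔R, M↔K, W↔W, S↔S, B↔V, D↔H, N↔N. Complement (SCCCSKNNTAAHAKWAATTGGNRTHGGCGCSGGCCAGCACGSGTKVCATD), then reverse for 5'→3'.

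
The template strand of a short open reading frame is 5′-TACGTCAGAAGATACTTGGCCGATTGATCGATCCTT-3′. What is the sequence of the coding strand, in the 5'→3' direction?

5'-AAGGATCGATCAATCGGCCAAGTATCTTCTGACGTA-3'

The coding strand is complementary and antiparallel to the template: take the complement (A↔T, G↔C) and reverse.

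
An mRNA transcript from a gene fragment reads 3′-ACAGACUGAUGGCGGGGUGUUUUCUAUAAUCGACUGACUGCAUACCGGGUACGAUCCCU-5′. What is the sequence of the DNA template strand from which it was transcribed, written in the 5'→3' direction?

Written 5'→3' the mRNA is UCCCUAGCAUGGGCCAUACGUCAGUCAGCUAAUAUCUUUUGUGGGGCGGUAGUCAGACA, so the coding DNA strand is TCCCTAGCATGGGCCATACGTCAGTCAGCTAATATCTTTTGTGGGGCGGTAGTCAGACA. The template is its reverse complement.

5'-TGTCTGACTACCGCCCCACAAAAGATATTAGCTGACTGACGTATGGCCCATGCTAGGGA-3'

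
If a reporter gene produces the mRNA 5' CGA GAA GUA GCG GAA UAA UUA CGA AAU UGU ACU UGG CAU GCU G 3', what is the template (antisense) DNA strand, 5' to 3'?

Replace U with T to get the coding DNA strand: CGAGAAGTAGCGGAATAATTACGAAATTGTACTTGGCATGCTG. The template strand is its reverse complement (complement GCTCTTCATCGCCTTATTAATGCTTTAACATGAACCGTACGAC, then reverse).

5'-CAGCATGCCAAGTACAATTTCGTAATTATTCCGCTACTTCTCG-3'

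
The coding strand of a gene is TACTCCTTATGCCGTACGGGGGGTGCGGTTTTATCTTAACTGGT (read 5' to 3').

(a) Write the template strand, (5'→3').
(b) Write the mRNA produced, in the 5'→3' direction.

(a) The template strand is the reverse complement of the coding strand: complement ATGAGGAATACGGCATGCCCCCCACGCCAAAATAGAATTGACCA, then reverse.
(b) mRNA matches the coding strand with T→U.

(a) 5'-ACCAGTTAAGATAAAACCGCACCCCCCGTACGGCATAAGGAGTA-3'
(b) 5′-UACUCCUUAUGCCGUACGGGGGGUGCGGUUUUAUCUUAACUGGU-3′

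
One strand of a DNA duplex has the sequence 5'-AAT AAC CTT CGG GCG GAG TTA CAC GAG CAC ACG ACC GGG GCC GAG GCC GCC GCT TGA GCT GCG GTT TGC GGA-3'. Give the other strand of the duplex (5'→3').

Pairing A↔T and G↔C gives TTATTGGAAGCCCGCCTCAATGTGCTCGTGTGCTGGCCCCGGCTCCGGCGGCGAACTCGACGCCAAACGCCT, running 3'→5'. Reverse for the 5'→3' convention.

5'-TCCGCAAACCGCAGCTCAAGCGGCGGCCTCGGCCCCGGTCGTGTGCTCGTGTAACTCCGCCCGAAGGTTATT-3'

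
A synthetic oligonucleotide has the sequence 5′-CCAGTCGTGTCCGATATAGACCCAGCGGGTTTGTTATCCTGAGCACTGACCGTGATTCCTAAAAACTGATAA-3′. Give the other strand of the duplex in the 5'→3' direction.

The complement of CCAGTCGTGTCCGATATAGACCCAGCGGGTTTGTTATCCTGAGCACTGACCGTGATTCCTAAAAACTGATAA is GGTCAGCACAGGCTATATCTGGGTCGCCCAAACAATAGGACTCGTGACTGGCACTAAGGATTTTTGACTATT (A↔T, G↔C). DNA strands are antiparallel, so the complementary strand runs 3'→5'; reversing gives the 5'→3' form.

5'-TTATCAGTTTTTAGGAATCACGGTCAGTGCTCAGGATAACAAACCCGCTGGGTCTATATCGGACACGACTGG-3'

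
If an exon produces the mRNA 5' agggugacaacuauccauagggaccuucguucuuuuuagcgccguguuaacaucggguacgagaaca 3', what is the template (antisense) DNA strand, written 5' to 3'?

5'-TGTTCTCGTACCCGATGTTAACACGGCGCTAAAAAGAACGAAGGTCCCTATGGATAGTTGTCACCCT-3'

Replace U with T to get the coding DNA strand: AGGGTGACAACTATCCATAGGGACCTTCGTTCTTTTTAGCGCCGTGTTAACATCGGGTACGAGAACA. The template strand is its reverse complement (complement TCCCACTGTTGATAGGTATCCCTGGAAGCAAGAAAAATCGCGGCACAATTGTAGCCCATGCTCTTGT, then reverse).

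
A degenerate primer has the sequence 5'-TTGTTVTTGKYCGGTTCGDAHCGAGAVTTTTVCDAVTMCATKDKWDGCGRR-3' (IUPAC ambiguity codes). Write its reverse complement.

Standard pairs A↔T, G↔C; ambiguity codes pair R↔Y, M↔K, W↔W, D↔H, V↔B. Complement (AACAABAACMRGCCAAGCHTDGCTCTBAAAABGHTBAKGTAMHMWHCGCYY), then reverse for 5'→3'.

5'-YYCGCHWMHMATGKABTHGBAAAABTCTCGDTHCGAACCGRMCAABAACAA-3'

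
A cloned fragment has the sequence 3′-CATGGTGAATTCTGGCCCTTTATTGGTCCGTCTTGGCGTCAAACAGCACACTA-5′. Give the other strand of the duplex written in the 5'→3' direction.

5'-GTACCACTTAAGACCGGGAAATAACCAGGCAGAACCGCAGTTTGTCGTGTGAT-3'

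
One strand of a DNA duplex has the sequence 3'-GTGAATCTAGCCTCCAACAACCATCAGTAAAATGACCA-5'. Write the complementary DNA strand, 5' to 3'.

5'-CACTTAGATCGGAGGTTGTTGGTAGTCATTTTACTGGT-3'

The strand is given 3'→5', so its complement runs 5'→3' in the same left-to-right order: pair each base A↔T, G↔C.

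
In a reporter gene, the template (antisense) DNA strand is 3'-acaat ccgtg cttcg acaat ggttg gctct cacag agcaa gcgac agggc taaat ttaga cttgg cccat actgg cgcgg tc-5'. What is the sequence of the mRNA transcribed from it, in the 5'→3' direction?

5'-UGUUAGGCACGAAGCUGUUACCAACCGAGAGUGUCUCGUUCGCUGUCCCGAUUUAAAUCUGAACCGGGUAUGACCGCGCCAG-3'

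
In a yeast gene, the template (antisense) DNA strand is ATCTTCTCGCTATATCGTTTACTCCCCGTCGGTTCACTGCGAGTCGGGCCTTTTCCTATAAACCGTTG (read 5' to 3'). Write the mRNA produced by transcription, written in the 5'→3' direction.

5'-CAACGGUUUAUAGGAAAAGGCCCGACUCGCAGUGAACCGACGGGGAGUAAACGAUAUAGCGAGAAGAU-3'

The mRNA has the sequence of the coding strand (reverse complement of the template) with T→U. Reverse complement of ATCTTCTCGCTATATCGTTTACTCCCCGTCGGTTCACTGCGAGTCGGGCCTTTTCCTATAAACCGTTG is CAACGGTTTATAGGAAAAGGCCCGACTCGCAGTGAACCGACGGGGAGTAAACGATATAGCGAGAAGAT; then T→U.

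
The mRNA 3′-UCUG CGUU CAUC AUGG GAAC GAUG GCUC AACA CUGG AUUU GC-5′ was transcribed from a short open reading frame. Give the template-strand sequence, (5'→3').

5'-AGACGCAAGTAGTACCCTTGCTACCGAGTTGTGACCTAAACG-3'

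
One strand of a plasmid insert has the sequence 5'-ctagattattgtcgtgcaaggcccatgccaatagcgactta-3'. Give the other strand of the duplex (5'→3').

Pairing A↔T and G↔C gives GATCTAATAACAGCACGTTCCGGGTACGGTTATCGCTGAAT, running 3'→5'. Reverse for the 5'→3' convention.

5′-TAAGTCGCTATTGGCATGGGCCTTGCACGACAATAATCTAG-3′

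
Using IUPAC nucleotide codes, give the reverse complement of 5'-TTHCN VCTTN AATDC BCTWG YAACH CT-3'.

5'-AGDGTTRCWAGVGHATTNAAGBNGDAA-3'

Standard pairs A↔T, G↔C; ambiguity codes pair Y↔R, W↔W, B↔V, D↔H, N↔N. Complement (AADGNBGAANTTAHGVGAWCRTTGDGA), then reverse for 5'→3'.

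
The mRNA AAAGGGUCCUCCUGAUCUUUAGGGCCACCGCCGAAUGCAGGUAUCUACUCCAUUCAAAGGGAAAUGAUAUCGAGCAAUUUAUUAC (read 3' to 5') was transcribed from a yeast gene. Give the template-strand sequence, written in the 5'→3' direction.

5′-TTTCCCAGGAGGACTAGAAATCCCGGTGGCGGCTTACGTCCATAGATGAGGTAAGTTTCCCTTTACTATAGCTCGTTAAATAATG-3′

Written 5'→3' the mRNA is CAUUAUUUAACGAGCUAUAGUAAAGGGAAACUUACCUCAUCUAUGGACGUAAGCCGCCACCGGGAUUUCUAGUCCUCCUGGGAAA, so the coding DNA strand is CATTATTTAACGAGCTATAGTAAAGGGAAACTTACCTCATCTATGGACGTAAGCCGCCACCGGGATTTCTAGTCCTCCTGGGAAA. The template is its reverse complement.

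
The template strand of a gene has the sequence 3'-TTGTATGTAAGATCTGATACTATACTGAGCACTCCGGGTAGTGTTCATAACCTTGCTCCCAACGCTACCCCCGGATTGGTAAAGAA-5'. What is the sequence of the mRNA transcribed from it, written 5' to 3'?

Reading the template 3'→5' as shown, RNA polymerase pairs each base (A→U, T→A, G↔C) to build mRNA 5'→3' directly.

5'-AACAUACAUUCUAGACUAUGAUAUGACUCGUGAGGCCCAUCACAAGUAUUGGAACGAGGGUUGCGAUGGGGGCCUAACCAUUUCUU-3'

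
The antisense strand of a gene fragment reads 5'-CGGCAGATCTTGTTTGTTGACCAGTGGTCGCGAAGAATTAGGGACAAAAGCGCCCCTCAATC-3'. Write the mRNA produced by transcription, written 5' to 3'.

The mRNA has the sequence of the coding strand (reverse complement of the template) with T→U. Reverse complement of CGGCAGATCTTGTTTGTTGACCAGTGGTCGCGAAGAATTAGGGACAAAAGCGCCCCTCAATC is GATTGAGGGGCGCTTTTGTCCCTAATTCTTCGCGACCACTGGTCAACAAACAAGATCTGCCG; then T→U.

5'-GAUUGAGGGGCGCUUUUGUCCCUAAUUCUUCGCGACCACUGGUCAACAAACAAGAUCUGCCG-3'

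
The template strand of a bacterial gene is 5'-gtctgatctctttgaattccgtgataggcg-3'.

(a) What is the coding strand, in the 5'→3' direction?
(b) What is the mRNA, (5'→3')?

(a) 5'-CGCCTATCACGGAATTCAAAGAGATCAGAC-3'
(b) 5'-CGCCUAUCACGGAAUUCAAAGAGAUCAGAC-3'

(a) The coding strand is the reverse complement of the template: complement CAGACTAGAGAAACTTAAGGCACTATCCGC, then reverse.
(b) mRNA has the coding-strand sequence with T→U.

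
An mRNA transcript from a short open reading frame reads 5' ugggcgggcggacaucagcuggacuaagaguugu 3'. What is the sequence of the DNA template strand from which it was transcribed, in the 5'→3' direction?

5′-ACAACTCTTAGTCCAGCTGATGTCCGCCCGCCCA-3′

Replace U with T to get the coding DNA strand: TGGGCGGGCGGACATCAGCTGGACTAAGAGTTGT. The template strand is its reverse complement (complement ACCCGCCCGCCTGTAGTCGACCTGATTCTCAACA, then reverse).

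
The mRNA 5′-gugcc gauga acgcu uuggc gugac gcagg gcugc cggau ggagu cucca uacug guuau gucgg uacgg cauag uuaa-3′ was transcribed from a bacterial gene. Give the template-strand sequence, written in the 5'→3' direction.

Replace U with T to get the coding DNA strand: GTGCCGATGAACGCTTTGGCGTGACGCAGGGCTGCCGGATGGAGTCTCCATACTGGTTATGTCGGTACGGCATAGTTAA. The template strand is its reverse complement (complement CACGGCTACTTGCGAAACCGCACTGCGTCCCGACGGCCTACCTCAGAGGTATGACCAATACAGCCATGCCGTATCAATT, then reverse).

5'-TTAACTATGCCGTACCGACATAACCAGTATGGAGACTCCATCCGGCAGCCCTGCGTCACGCCAAAGCGTTCATCGGCAC-3'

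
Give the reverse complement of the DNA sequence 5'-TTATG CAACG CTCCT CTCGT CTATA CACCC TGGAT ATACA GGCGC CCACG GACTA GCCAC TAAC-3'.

5′-GTTAGTGGCTAGTCCGTGGGCGCCTGTATATCCAGGGTGTATAGACGAGAGGAGCGTTGCATAA-3′

Complement each base (A↔T, G↔C): AATACGTTGCGAGGAGAGCAGATATGTGGGACCTATATGTCCGCGGGTGCCTGATCGGTGATTG. Then reverse.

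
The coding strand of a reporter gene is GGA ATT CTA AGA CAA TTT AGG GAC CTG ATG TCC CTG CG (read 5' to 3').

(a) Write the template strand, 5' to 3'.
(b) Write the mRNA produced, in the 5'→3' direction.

(a) The template strand is the reverse complement of the coding strand: complement CCTTAAGATTCTGTTAAATCCCTGGACTACAGGGACGC, then reverse.
(b) mRNA matches the coding strand with T→U.

(a) 5'-CGCAGGGACATCAGGTCCCTAAATTGTCTTAGAATTCC-3'
(b) 5'-GGAAUUCUAAGACAAUUUAGGGACCUGAUGUCCCUGCG-3'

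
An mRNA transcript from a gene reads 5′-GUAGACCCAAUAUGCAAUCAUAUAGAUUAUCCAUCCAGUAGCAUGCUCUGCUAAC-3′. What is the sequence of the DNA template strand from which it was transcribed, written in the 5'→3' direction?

Replace U with T to get the coding DNA strand: GTAGACCCAATATGCAATCATATAGATTATCCATCCAGTAGCATGCTCTGCTAAC. The template strand is its reverse complement (complement CATCTGGGTTATACGTTAGTATATCTAATAGGTAGGTCATCGTACGAGACGATTG, then reverse).

5′-GTTAGCAGAGCATGCTACTGGATGGATAATCTATATGATTGCATATTGGGTCTAC-3′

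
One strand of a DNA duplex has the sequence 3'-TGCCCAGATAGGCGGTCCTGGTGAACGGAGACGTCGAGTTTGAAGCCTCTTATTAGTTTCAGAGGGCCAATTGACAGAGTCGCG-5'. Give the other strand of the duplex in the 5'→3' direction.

5'-ACGGGTCTATCCGCCAGGACCACTTGCCTCTGCAGCTCAAACTTCGGAGAATAATCAAAGTCTCCCGGTTAACTGTCTCAGCGC-3'

The strand is given 3'→5', so its complement runs 5'→3' in the same left-to-right order: pair each base A↔T, G↔C.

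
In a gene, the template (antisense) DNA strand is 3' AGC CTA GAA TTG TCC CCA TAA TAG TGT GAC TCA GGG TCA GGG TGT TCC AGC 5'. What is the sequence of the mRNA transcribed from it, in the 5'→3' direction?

5'-UCGGAUCUUAACAGGGGUAUUAUCACACUGAGUCCCAGUCCCACAAGGUCG-3'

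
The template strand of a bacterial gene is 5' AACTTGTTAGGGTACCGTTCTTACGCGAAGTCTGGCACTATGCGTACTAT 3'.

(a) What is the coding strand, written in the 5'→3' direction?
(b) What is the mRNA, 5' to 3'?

(a) The coding strand is the reverse complement of the template: complement TTGAACAATCCCATGGCAAGAATGCGCTTCAGACCGTGATACGCATGATA, then reverse.
(b) mRNA has the coding-strand sequence with T→U.

(a) 5'-ATAGTACGCATAGTGCCAGACTTCGCGTAAGAACGGTACCCTAACAAGTT-3'
(b) 5'-AUAGUACGCAUAGUGCCAGACUUCGCGUAAGAACGGUACCCUAACAAGUU-3'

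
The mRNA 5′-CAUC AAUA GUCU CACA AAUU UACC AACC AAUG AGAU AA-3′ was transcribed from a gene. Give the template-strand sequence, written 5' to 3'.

Replace U with T to get the coding DNA strand: CATCAATAGTCTCACAAATTTACCAACCAATGAGATAA. The template strand is its reverse complement (complement GTAGTTATCAGAGTGTTTAAATGGTTGGTTACTCTATT, then reverse).

5'-TTATCTCATTGGTTGGTAAATTTGTGAGACTATTGATG-3'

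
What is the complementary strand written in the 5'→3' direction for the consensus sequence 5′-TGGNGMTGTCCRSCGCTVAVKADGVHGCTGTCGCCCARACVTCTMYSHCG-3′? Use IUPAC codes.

5'-CGDSRKAGABGTYTGGGCGACAGCDBCHTMBTBAGCGSYGGACAKCNCCA-3'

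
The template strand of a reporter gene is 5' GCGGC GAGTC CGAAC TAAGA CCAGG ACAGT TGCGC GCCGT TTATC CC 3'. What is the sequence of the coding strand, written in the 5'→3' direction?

5'-GGGATAAACGGCGCGCAACTGTCCTGGTCTTAGTTCGGACTCGCCGC-3'

The coding strand is complementary and antiparallel to the template: take the complement (A↔T, G↔C) and reverse.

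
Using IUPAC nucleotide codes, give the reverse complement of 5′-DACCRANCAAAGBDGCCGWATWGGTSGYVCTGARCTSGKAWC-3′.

Standard pairs A↔T, G↔C; ambiguity codes pair R↔Y, K↔M, W↔W, S↔S, B↔V, D↔H, N↔N. Complement (HTGGYTNGTTTCVHCGGCWTAWCCASCRBGACTYGASCMTWG), then reverse for 5'→3'.

5'-GWTMCSAGYTCAGBRCSACCWATWCGGCHVCTTTGNTYGGTH-3'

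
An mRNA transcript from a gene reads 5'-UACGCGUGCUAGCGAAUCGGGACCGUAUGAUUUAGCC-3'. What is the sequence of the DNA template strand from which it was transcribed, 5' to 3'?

5'-GGCTAAATCATACGGTCCCGATTCGCTAGCACGCGTA-3'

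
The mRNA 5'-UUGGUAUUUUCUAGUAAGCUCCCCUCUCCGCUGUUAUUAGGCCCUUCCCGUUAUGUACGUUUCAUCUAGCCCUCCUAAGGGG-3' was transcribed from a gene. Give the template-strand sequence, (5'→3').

Replace U with T to get the coding DNA strand: TTGGTATTTTCTAGTAAGCTCCCCTCTCCGCTGTTATTAGGCCCTTCCCGTTATGTACGTTTCATCTAGCCCTCCTAAGGGG. The template strand is its reverse complement (complement AACCATAAAAGATCATTCGAGGGGAGAGGCGACAATAATCCGGGAAGGGCAATACATGCAAAGTAGATCGGGAGGATTCCCC, then reverse).

5'-CCCCTTAGGAGGGCTAGATGAAACGTACATAACGGGAAGGGCCTAATAACAGCGGAGAGGGGAGCTTACTAGAAAATACCAA-3'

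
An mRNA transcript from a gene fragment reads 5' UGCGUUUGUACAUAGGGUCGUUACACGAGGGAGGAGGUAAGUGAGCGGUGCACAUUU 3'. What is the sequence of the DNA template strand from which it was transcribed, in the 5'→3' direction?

5'-AAATGTGCACCGCTCACTTACCTCCTCCCTCGTGTAACGACCCTATGTACAAACGCA-3'

Replace U with T to get the coding DNA strand: TGCGTTTGTACATAGGGTCGTTACACGAGGGAGGAGGTAAGTGAGCGGTGCACATTT. The template strand is its reverse complement (complement ACGCAAACATGTATCCCAGCAATGTGCTCCCTCCTCCATTCACTCGCCACGTGTAAA, then reverse).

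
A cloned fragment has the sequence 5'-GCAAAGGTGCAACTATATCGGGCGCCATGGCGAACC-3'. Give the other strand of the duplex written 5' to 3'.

Pairing A↔T and G↔C gives CGTTTCCACGTTGATATAGCCCGCGGTACCGCTTGG, running 3'→5'. Reverse for the 5'→3' convention.

5'-GGTTCGCCATGGCGCCCGATATAGTTGCACCTTTGC-3'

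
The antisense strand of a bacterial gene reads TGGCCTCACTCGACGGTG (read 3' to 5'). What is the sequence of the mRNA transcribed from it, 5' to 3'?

Reading the template 3'→5' as shown, RNA polymerase pairs each base (A→U, T→A, G↔C) to build mRNA 5'→3' directly.

5'-ACCGGAGUGAGCUGCCAC-3'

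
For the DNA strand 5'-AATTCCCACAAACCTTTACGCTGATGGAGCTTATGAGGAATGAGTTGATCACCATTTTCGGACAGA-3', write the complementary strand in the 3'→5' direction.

3'-TTAAGGGTGTTTGGAAATGCGACTACCTCGAATACTCCTTACTCAACTAGTGGTAAAAGCCTGTCT-5'

Base-pairing A↔T, G↔C gives the complement. The complementary strand is antiparallel, so paired with a 5'→3' strand it runs 3'→5'.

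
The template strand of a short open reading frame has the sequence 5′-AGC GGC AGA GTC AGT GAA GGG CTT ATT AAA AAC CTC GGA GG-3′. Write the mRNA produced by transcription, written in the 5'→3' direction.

5'-CCUCCGAGGUUUUUAAUAAGCCCUUCACUGACUCUGCCGCU-3'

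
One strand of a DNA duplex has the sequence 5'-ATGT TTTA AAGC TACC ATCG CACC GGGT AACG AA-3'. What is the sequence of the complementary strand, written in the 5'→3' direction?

5′-TTCGTTACCCGGTGCGATGGTAGCTTTAAAACAT-3′

Pairing A↔T and G↔C gives TACAAAATTTCGATGGTAGCGTGGCCCATTGCTT, running 3'→5'. Reverse for the 5'→3' convention.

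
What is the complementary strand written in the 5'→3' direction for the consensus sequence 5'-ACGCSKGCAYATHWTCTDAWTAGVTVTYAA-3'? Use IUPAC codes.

Standard pairs A↔T, G↔C; ambiguity codes pair Y↔R, K↔M, W↔W, S↔S, D↔H, V↔B. Complement (TGCGSMCGTRTADWAGAHTWATCBABARTT), then reverse for 5'→3'.

5'-TTRABABCTAWTHAGAWDATRTGCMSGCGT-3'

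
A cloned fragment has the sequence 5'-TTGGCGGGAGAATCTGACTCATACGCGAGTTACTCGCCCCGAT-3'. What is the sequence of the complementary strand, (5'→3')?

The complement of TTGGCGGGAGAATCTGACTCATACGCGAGTTACTCGCCCCGAT is AACCGCCCTCTTAGACTGAGTATGCGCTCAATGAGCGGGGCTA (A↔T, G↔C). DNA strands are antiparallel, so the complementary strand runs 3'→5'; reversing gives the 5'→3' form.

5'-ATCGGGGCGAGTAACTCGCGTATGAGTCAGATTCTCCCGCCAA-3'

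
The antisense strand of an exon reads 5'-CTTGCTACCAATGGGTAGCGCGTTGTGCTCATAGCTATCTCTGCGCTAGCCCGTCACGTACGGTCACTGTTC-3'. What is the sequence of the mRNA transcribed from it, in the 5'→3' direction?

The mRNA has the sequence of the coding strand (reverse complement of the template) with T→U. Reverse complement of CTTGCTACCAATGGGTAGCGCGTTGTGCTCATAGCTATCTCTGCGCTAGCCCGTCACGTACGGTCACTGTTC is GAACAGTGACCGTACGTGACGGGCTAGCGCAGAGATAGCTATGAGCACAACGCGCTACCCATTGGTAGCAAG; then T→U.

5'-GAACAGUGACCGUACGUGACGGGCUAGCGCAGAGAUAGCUAUGAGCACAACGCGCUACCCAUUGGUAGCAAG-3'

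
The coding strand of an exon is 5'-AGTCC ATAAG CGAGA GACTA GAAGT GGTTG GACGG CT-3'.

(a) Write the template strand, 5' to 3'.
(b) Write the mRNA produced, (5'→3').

(a) The template strand is the reverse complement of the coding strand: complement TCAGGTATTCGCTCTCTGATCTTCACCAACCTGCCGA, then reverse.
(b) mRNA matches the coding strand with T→U.

(a) 5′-AGCCGTCCAACCACTTCTAGTCTCTCGCTTATGGACT-3′
(b) 5'-AGUCCAUAAGCGAGAGACUAGAAGUGGUUGGACGGCU-3'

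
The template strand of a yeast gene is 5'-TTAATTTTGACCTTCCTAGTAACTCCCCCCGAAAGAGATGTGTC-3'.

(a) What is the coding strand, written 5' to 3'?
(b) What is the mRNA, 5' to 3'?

(a) The coding strand is the reverse complement of the template: complement AATTAAAACTGGAAGGATCATTGAGGGGGGCTTTCTCTACACAG, then reverse.
(b) mRNA has the coding-strand sequence with T→U.

(a) 5'-GACACATCTCTTTCGGGGGGAGTTACTAGGAAGGTCAAAATTAA-3'
(b) 5'-GACACAUCUCUUUCGGGGGGAGUUACUAGGAAGGUCAAAAUUAA-3'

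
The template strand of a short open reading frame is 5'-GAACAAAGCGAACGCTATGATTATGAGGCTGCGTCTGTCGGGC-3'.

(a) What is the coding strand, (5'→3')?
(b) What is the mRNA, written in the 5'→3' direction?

(a) 5'-GCCCGACAGACGCAGCCTCATAATCATAGCGTTCGCTTTGTTC-3'
(b) 5'-GCCCGACAGACGCAGCCUCAUAAUCAUAGCGUUCGCUUUGUUC-3'

(a) The coding strand is the reverse complement of the template: complement CTTGTTTCGCTTGCGATACTAATACTCCGACGCAGACAGCCCG, then reverse.
(b) mRNA has the coding-strand sequence with T→U.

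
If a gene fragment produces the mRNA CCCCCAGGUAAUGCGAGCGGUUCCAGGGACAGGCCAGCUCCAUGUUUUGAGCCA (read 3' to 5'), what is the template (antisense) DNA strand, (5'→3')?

Written 5'→3' the mRNA is ACCGAGUUUUGUACCUCGACCGGACAGGGACCUUGGCGAGCGUAAUGGACCCCC, so the coding DNA strand is ACCGAGTTTTGTACCTCGACCGGACAGGGACCTTGGCGAGCGTAATGGACCCCC. The template is its reverse complement.

5′-GGGGGTCCATTACGCTCGCCAAGGTCCCTGTCCGGTCGAGGTACAAAACTCGGT-3′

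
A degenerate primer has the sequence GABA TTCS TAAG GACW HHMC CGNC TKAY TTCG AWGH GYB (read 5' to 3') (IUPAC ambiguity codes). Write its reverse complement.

5'-VRCDCWTCGAARTMAGNCGGKDDWGTCCTTASGAATVTC-3'

Standard pairs A↔T, G↔C; ambiguity codes pair Y↔R, M↔K, W↔W, S↔S, B↔V, H↔D, N↔N. Complement (CTVTAAGSATTCCTGWDDKGGCNGAMTRAAGCTWCDCRV), then reverse for 5'→3'.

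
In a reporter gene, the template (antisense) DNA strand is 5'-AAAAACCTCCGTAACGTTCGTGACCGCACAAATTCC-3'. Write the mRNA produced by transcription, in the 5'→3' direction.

5'-GGAAUUUGUGCGGUCACGAACGUUACGGAGGUUUUU-3'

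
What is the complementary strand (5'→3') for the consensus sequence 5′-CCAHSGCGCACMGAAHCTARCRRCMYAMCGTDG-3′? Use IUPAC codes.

5′-CHACGKTRKGYYGYTAGDTTCKGTGCGCSDTGG-3′

Standard pairs A↔T, G↔C; ambiguity codes pair R↔Y, M↔K, S↔S, D↔H. Complement (GGTDSCGCGTGKCTTDGATYGYYGKRTKGCAHC), then reverse for 5'→3'.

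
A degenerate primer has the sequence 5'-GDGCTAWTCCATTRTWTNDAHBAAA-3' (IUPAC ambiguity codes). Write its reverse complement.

Standard pairs A↔T, G↔C; ambiguity codes pair R↔Y, W↔W, B↔V, D↔H, N↔N. Complement (CHCGATWAGGTAAYAWANHTDVTTT), then reverse for 5'→3'.

5'-TTTVDTHNAWAYAATGGAWTAGCHC-3'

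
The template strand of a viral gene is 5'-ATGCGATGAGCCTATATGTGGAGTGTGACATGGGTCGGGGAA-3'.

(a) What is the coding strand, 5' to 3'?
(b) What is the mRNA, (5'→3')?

(a) The coding strand is the reverse complement of the template: complement TACGCTACTCGGATATACACCTCACACTGTACCCAGCCCCTT, then reverse.
(b) mRNA has the coding-strand sequence with T→U.

(a) 5'-TTCCCCGACCCATGTCACACTCCACATATAGGCTCATCGCAT-3'
(b) 5′-UUCCCCGACCCAUGUCACACUCCACAUAUAGGCUCAUCGCAU-3′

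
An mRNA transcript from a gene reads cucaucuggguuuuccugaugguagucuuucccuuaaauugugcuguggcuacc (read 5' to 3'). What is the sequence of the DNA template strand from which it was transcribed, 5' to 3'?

Replace U with T to get the coding DNA strand: CTCATCTGGGTTTTCCTGATGGTAGTCTTTCCCTTAAATTGTGCTGTGGCTACC. The template strand is its reverse complement (complement GAGTAGACCCAAAAGGACTACCATCAGAAAGGGAATTTAACACGACACCGATGG, then reverse).

5'-GGTAGCCACAGCACAATTTAAGGGAAAGACTACCATCAGGAAAACCCAGATGAG-3'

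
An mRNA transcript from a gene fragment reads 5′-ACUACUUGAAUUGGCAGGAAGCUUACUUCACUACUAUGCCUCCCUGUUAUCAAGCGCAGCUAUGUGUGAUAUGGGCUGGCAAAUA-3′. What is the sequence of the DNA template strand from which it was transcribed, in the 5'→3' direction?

Replace U with T to get the coding DNA strand: ACTACTTGAATTGGCAGGAAGCTTACTTCACTACTATGCCTCCCTGTTATCAAGCGCAGCTATGTGTGATATGGGCTGGCAAATA. The template strand is its reverse complement (complement TGATGAACTTAACCGTCCTTCGAATGAAGTGATGATACGGAGGGACAATAGTTCGCGTCGATACACACTATACCCGACCGTTTAT, then reverse).

5'-TATTTGCCAGCCCATATCACACATAGCTGCGCTTGATAACAGGGAGGCATAGTAGTGAAGTAAGCTTCCTGCCAATTCAAGTAGT-3'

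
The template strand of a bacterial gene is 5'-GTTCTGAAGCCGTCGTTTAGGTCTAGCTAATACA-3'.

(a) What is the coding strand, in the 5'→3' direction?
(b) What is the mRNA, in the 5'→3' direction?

(a) 5'-TGTATTAGCTAGACCTAAACGACGGCTTCAGAAC-3'
(b) 5'-UGUAUUAGCUAGACCUAAACGACGGCUUCAGAAC-3'

(a) The coding strand is the reverse complement of the template: complement CAAGACTTCGGCAGCAAATCCAGATCGATTATGT, then reverse.
(b) mRNA has the coding-strand sequence with T→U.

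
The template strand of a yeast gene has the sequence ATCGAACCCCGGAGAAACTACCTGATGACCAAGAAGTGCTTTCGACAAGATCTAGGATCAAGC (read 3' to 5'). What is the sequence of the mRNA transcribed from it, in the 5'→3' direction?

5'-UAGCUUGGGGCCUCUUUGAUGGACUACUGGUUCUUCACGAAAGCUGUUCUAGAUCCUAGUUCG-3'

Reading the template 3'→5' as shown, RNA polymerase pairs each base (A→U, T→A, G↔C) to build mRNA 5'→3' directly.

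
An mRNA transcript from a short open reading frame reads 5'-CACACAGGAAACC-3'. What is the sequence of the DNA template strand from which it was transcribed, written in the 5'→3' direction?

Replace U with T to get the coding DNA strand: CACACAGGAAACC. The template strand is its reverse complement (complement GTGTGTCCTTTGG, then reverse).

5'-GGTTTCCTGTGTG-3'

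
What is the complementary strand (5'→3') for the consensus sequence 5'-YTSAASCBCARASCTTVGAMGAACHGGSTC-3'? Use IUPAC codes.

5'-GASCCDGTTCKTCBAAGSTYTGVGSTTSAR-3'

Standard pairs A↔T, G↔C; ambiguity codes pair R↔Y, M↔K, S↔S, B↔V, H↔D. Complement (RASTTSGVGTYTSGAABCTKCTTGDCCSAG), then reverse for 5'→3'.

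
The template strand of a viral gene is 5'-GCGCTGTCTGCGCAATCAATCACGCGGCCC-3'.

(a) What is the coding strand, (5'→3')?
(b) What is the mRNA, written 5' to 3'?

(a) 5′-GGGCCGCGTGATTGATTGCGCAGACAGCGC-3′
(b) 5'-GGGCCGCGUGAUUGAUUGCGCAGACAGCGC-3'

(a) The coding strand is the reverse complement of the template: complement CGCGACAGACGCGTTAGTTAGTGCGCCGGG, then reverse.
(b) mRNA has the coding-strand sequence with T→U.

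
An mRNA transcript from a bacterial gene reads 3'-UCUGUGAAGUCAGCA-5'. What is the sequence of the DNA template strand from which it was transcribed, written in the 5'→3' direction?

5'-AGACACTTCAGTCGT-3'

Written 5'→3' the mRNA is ACGACUGAAGUGUCU, so the coding DNA strand is ACGACTGAAGTGTCT. The template is its reverse complement.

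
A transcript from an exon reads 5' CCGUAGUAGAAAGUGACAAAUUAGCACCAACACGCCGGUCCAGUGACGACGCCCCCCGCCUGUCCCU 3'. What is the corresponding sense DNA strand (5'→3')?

5'-CCGTAGTAGAAAGTGACAAATTAGCACCAACACGCCGGTCCAGTGACGACGCCCCCCGCCTGTCCCT-3'

The coding DNA strand has the same 5'→3' sequence as the mRNA with U replaced by T.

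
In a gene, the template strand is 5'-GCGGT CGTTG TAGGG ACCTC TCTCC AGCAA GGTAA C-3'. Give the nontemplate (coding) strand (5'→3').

5'-GTTACCTTGCTGGAGAGAGGTCCCTACAACGACCGC-3'

The coding strand is complementary and antiparallel to the template: take the complement (A↔T, G↔C) and reverse.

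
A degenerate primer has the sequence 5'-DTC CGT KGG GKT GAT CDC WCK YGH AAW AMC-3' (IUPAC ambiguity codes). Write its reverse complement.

5'-GKTWTTDCRMGWGHGATCAMCCCMACGGAH-3'

Standard pairs A↔T, G↔C; ambiguity codes pair Y↔R, M↔K, W↔W, D↔H. Complement (HAGGCAMCCCMACTAGHGWGMRCDTTWTKG), then reverse for 5'→3'.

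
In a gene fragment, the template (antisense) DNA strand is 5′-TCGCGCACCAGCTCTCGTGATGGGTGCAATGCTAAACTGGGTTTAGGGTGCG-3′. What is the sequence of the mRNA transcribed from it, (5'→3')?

RNA polymerase reads the template 3'→5' and synthesizes mRNA 5'→3' by base-pairing (A→U, T→A, G↔C). The complement of the template is AGCGCGTGGTCGAGAGCACTACCCACGTTACGATTTGACCCAAATCCCACGC; antiparallel, so 5'→3' the coding strand is CGCACCCTAAACCCAGTTTAGCATTGCACCCATCACGAGAGCTGGTGCGCGA. Replace T with U for the mRNA.

5′-CGCACCCUAAACCCAGUUUAGCAUUGCACCCAUCACGAGAGCUGGUGCGCGA-3′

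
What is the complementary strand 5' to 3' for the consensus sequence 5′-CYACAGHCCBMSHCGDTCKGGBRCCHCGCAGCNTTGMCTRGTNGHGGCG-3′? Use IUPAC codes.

5'-CGCCDCNACYAGKCAANGCTGCGDGGYVCCMGAHCGDSKVGGDCTGTRG-3'

Standard pairs A↔T, G↔C; ambiguity codes pair R↔Y, M↔K, S↔S, B↔V, D↔H, N↔N. Complement (GRTGTCDGGVKSDGCHAGMCCVYGGDGCGTCGNAACKGAYCANCDCCGC), then reverse for 5'→3'.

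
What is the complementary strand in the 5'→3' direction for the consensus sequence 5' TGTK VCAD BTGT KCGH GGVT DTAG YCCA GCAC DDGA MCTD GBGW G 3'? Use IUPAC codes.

Standard pairs A↔T, G↔C; ambiguity codes pair Y↔R, M↔K, W↔W, B↔V, D↔H. Complement (ACAMBGTHVACAMGCDCCBAHATCRGGTCGTGHHCTKGAHCVCWC), then reverse for 5'→3'.

5′-CWCVCHAGKTCHHGTGCTGGRCTAHABCCDCGMACAVHTGBMACA-3′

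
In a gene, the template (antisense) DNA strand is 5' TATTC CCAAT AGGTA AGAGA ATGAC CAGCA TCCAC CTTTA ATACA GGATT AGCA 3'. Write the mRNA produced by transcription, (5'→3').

5'-UGCUAAUCCUGUAUUAAAGGUGGAUGCUGGUCAUUCUCUUACCUAUUGGGAAUA-3'

The mRNA has the sequence of the coding strand (reverse complement of the template) with T→U. Reverse complement of TATTCCCAATAGGTAAGAGAATGACCAGCATCCACCTTTAATACAGGATTAGCA is TGCTAATCCTGTATTAAAGGTGGATGCTGGTCATTCTCTTACCTATTGGGAATA; then T→U.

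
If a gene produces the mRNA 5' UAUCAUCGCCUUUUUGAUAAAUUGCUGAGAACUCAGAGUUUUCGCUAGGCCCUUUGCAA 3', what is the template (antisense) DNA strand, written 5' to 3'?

Replace U with T to get the coding DNA strand: TATCATCGCCTTTTTGATAAATTGCTGAGAACTCAGAGTTTTCGCTAGGCCCTTTGCAA. The template strand is its reverse complement (complement ATAGTAGCGGAAAAACTATTTAACGACTCTTGAGTCTCAAAAGCGATCCGGGAAACGTT, then reverse).

5'-TTGCAAAGGGCCTAGCGAAAACTCTGAGTTCTCAGCAATTTATCAAAAAGGCGATGATA-3'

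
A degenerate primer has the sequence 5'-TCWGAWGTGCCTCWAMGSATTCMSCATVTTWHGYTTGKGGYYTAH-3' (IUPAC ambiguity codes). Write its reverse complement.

Standard pairs A↔T, G↔C; ambiguity codes pair Y↔R, M↔K, W↔W, S↔S, H↔D, V↔B. Complement (AGWCTWCACGGAGWTKCSTAAGKSGTABAAWDCRAACMCCRRATD), then reverse for 5'→3'.

5'-DTARRCCMCAARCDWAABATGSKGAATSCKTWGAGGCACWTCWGA-3'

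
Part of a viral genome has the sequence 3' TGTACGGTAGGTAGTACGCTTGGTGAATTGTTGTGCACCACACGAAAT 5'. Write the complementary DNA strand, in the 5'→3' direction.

5'-ACATGCCATCCATCATGCGAACCACTTAACAACACGTGGTGTGCTTTA-3'

The strand is given 3'→5', so its complement runs 5'→3' in the same left-to-right order: pair each base A↔T, G↔C.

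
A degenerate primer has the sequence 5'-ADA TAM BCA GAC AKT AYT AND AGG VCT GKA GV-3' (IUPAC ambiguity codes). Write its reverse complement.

Standard pairs A↔T, G↔C; ambiguity codes pair Y↔R, M↔K, B↔V, D↔H, N↔N. Complement (THTATKVGTCTGTMATRATNHTCCBGACMTCB), then reverse for 5'→3'.

5'-BCTMCAGBCCTHNTARTAMTGTCTGVKTATHT-3'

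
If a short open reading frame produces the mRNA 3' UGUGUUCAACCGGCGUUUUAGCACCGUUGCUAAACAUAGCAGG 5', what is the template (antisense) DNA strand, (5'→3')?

5'-ACACAAGTTGGCCGCAAAATCGTGGCAACGATTTGTATCGTCC-3'

Written 5'→3' the mRNA is GGACGAUACAAAUCGUUGCCACGAUUUUGCGGCCAACUUGUGU, so the coding DNA strand is GGACGATACAAATCGTTGCCACGATTTTGCGGCCAACTTGTGT. The template is its reverse complement.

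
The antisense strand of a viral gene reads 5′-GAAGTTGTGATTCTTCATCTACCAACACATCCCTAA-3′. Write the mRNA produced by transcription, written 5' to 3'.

5'-UUAGGGAUGUGUUGGUAGAUGAAGAAUCACAACUUC-3'

The mRNA has the sequence of the coding strand (reverse complement of the template) with T→U. Reverse complement of GAAGTTGTGATTCTTCATCTACCAACACATCCCTAA is TTAGGGATGTGTTGGTAGATGAAGAATCACAACTTC; then T→U.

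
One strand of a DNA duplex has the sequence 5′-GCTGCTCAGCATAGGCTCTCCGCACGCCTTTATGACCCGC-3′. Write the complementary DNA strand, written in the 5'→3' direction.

5'-GCGGGTCATAAAGGCGTGCGGAGAGCCTATGCTGAGCAGC-3'

Pairing A↔T and G↔C gives CGACGAGTCGTATCCGAGAGGCGTGCGGAAATACTGGGCG, running 3'→5'. Reverse for the 5'→3' convention.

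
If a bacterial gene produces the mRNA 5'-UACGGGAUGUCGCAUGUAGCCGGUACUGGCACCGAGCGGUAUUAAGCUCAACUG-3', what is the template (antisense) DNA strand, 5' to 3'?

Replace U with T to get the coding DNA strand: TACGGGATGTCGCATGTAGCCGGTACTGGCACCGAGCGGTATTAAGCTCAACTG. The template strand is its reverse complement (complement ATGCCCTACAGCGTACATCGGCCATGACCGTGGCTCGCCATAATTCGAGTTGAC, then reverse).

5'-CAGTTGAGCTTAATACCGCTCGGTGCCAGTACCGGCTACATGCGACATCCCGTA-3'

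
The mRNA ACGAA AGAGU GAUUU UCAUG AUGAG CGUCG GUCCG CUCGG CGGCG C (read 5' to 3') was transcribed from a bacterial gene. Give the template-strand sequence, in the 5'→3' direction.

Replace U with T to get the coding DNA strand: ACGAAAGAGTGATTTTCATGATGAGCGTCGGTCCGCTCGGCGGCGC. The template strand is its reverse complement (complement TGCTTTCTCACTAAAAGTACTACTCGCAGCCAGGCGAGCCGCCGCG, then reverse).

5'-GCGCCGCCGAGCGGACCGACGCTCATCATGAAAATCACTCTTTCGT-3'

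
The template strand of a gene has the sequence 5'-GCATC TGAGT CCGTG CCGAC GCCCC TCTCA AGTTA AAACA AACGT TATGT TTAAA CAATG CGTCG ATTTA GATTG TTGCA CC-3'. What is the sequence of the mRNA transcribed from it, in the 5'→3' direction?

5′-GGUGCAACAAUCUAAAUCGACGCAUUGUUUAAACAUAACGUUUGUUUUAACUUGAGAGGGGCGUCGGCACGGACUCAGAUGC-3′

The mRNA has the sequence of the coding strand (reverse complement of the template) with T→U. Reverse complement of GCATCTGAGTCCGTGCCGACGCCCCTCTCAAGTTAAAACAAACGTTATGTTTAAACAATGCGTCGATTTAGATTGTTGCACC is GGTGCAACAATCTAAATCGACGCATTGTTTAAACATAACGTTTGTTTTAACTTGAGAGGGGCGTCGGCACGGACTCAGATGC; then T→U.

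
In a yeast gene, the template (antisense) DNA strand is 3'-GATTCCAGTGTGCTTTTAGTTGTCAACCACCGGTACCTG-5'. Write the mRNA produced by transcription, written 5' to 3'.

5'-CUAAGGUCACACGAAAAUCAACAGUUGGUGGCCAUGGAC-3'

Reading the template 3'→5' as shown, RNA polymerase pairs each base (A→U, T→A, G↔C) to build mRNA 5'→3' directly.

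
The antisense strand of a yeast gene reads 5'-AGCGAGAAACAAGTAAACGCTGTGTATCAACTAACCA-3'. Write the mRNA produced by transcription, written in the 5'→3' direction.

The mRNA has the sequence of the coding strand (reverse complement of the template) with T→U. Reverse complement of AGCGAGAAACAAGTAAACGCTGTGTATCAACTAACCA is TGGTTAGTTGATACACAGCGTTTACTTGTTTCTCGCT; then T→U.

5'-UGGUUAGUUGAUACACAGCGUUUACUUGUUUCUCGCU-3'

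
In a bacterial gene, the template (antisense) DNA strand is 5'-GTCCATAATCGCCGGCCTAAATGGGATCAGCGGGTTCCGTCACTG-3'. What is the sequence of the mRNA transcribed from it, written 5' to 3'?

5'-CAGUGACGGAACCCGCUGAUCCCAUUUAGGCCGGCGAUUAUGGAC-3'

The mRNA has the sequence of the coding strand (reverse complement of the template) with T→U. Reverse complement of GTCCATAATCGCCGGCCTAAATGGGATCAGCGGGTTCCGTCACTG is CAGTGACGGAACCCGCTGATCCCATTTAGGCCGGCGATTATGGAC; then T→U.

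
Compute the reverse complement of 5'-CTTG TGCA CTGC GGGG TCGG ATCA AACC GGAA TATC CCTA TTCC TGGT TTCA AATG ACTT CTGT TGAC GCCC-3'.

5′-GGGCGTCAACAGAAGTCATTTGAAACCAGGAATAGGGATATTCCGGTTTGATCCGACCCCGCAGTGCACAAG-3′

Reading the sequence 3'→5' and pairing each base (A↔T, G↔C) gives the reverse complement directly.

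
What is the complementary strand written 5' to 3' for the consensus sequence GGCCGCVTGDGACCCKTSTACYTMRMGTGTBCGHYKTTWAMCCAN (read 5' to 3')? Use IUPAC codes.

5′-NTGGKTWAAMRDCGVACACKYKARGTASAMGGGTCHCABGCGGCC-3′

Standard pairs A↔T, G↔C; ambiguity codes pair R↔Y, M↔K, W↔W, S↔S, B↔V, D↔H, N↔N. Complement (CCGGCGBACHCTGGGMASATGRAKYKCACAVGCDRMAAWTKGGTN), then reverse for 5'→3'.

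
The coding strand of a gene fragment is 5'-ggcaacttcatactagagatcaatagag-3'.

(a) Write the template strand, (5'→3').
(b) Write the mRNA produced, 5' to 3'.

(a) 5'-CTCTATTGATCTCTAGTATGAAGTTGCC-3'
(b) 5'-GGCAACUUCAUACUAGAGAUCAAUAGAG-3'

(a) The template strand is the reverse complement of the coding strand: complement CCGTTGAAGTATGATCTCTAGTTATCTC, then reverse.
(b) mRNA matches the coding strand with T→U.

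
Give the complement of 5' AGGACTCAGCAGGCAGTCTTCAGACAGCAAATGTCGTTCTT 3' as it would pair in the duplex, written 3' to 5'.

Base-pairing A↔T, G↔C gives the complement. The complementary strand is antiparallel, so paired with a 5'→3' strand it runs 3'→5'.

3'-TCCTGAGTCGTCCGTCAGAAGTCTGTCGTTTACAGCAAGAA-5'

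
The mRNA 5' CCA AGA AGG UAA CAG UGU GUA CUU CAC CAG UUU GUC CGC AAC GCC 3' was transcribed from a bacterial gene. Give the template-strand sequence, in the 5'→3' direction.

5'-GGCGTTGCGGACAAACTGGTGAAGTACACACTGTTACCTTCTTGG-3'

Replace U with T to get the coding DNA strand: CCAAGAAGGTAACAGTGTGTACTTCACCAGTTTGTCCGCAACGCC. The template strand is its reverse complement (complement GGTTCTTCCATTGTCACACATGAAGTGGTCAAACAGGCGTTGCGG, then reverse).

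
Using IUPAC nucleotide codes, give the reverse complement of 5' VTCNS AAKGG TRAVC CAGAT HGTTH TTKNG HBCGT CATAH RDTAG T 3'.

5'-ACTAHYDTATGACGVDCNMAADAACDATCTGGBTYACCMTTSNGAB-3'

Standard pairs A↔T, G↔C; ambiguity codes pair R↔Y, K↔M, S↔S, B↔V, D↔H, N↔N. Complement (BAGNSTTMCCAYTBGGTCTADCAADAAMNCDVGCAGTATDYHATCA), then reverse for 5'→3'.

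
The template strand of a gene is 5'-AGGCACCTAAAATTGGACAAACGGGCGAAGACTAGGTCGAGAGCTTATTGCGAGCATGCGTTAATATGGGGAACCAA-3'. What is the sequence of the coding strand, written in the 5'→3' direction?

The coding strand is complementary and antiparallel to the template: take the complement (A↔T, G↔C) and reverse.

5'-TTGGTTCCCCATATTAACGCATGCTCGCAATAAGCTCTCGACCTAGTCTTCGCCCGTTTGTCCAATTTTAGGTGCCT-3'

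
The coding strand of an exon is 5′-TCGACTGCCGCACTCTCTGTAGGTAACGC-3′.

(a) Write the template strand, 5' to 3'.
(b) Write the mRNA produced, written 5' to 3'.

(a) 5'-GCGTTACCTACAGAGAGTGCGGCAGTCGA-3'
(b) 5'-UCGACUGCCGCACUCUCUGUAGGUAACGC-3'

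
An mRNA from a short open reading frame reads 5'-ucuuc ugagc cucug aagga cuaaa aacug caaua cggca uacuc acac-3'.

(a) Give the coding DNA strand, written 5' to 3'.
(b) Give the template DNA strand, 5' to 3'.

(a) 5'-TCTTCTGAGCCTCTGAAGGACTAAAAACTGCAATACGGCATACTCACAC-3'
(b) 5'-GTGTGAGTATGCCGTATTGCAGTTTTTAGTCCTTCAGAGGCTCAGAAGA-3'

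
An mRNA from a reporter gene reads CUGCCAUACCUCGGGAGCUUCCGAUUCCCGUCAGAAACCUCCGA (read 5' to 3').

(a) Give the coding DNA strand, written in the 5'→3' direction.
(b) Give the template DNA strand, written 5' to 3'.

(a) 5'-CTGCCATACCTCGGGAGCTTCCGATTCCCGTCAGAAACCTCCGA-3'
(b) 5'-TCGGAGGTTTCTGACGGGAATCGGAAGCTCCCGAGGTATGGCAG-3'

(a) The coding strand matches the mRNA with U→T.
(b) The template strand is the reverse complement of the coding strand.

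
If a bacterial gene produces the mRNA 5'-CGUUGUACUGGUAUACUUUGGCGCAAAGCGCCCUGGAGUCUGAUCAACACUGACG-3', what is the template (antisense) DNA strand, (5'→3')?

5′-CGTCAGTGTTGATCAGACTCCAGGGCGCTTTGCGCCAAAGTATACCAGTACAACG-3′

Replace U with T to get the coding DNA strand: CGTTGTACTGGTATACTTTGGCGCAAAGCGCCCTGGAGTCTGATCAACACTGACG. The template strand is its reverse complement (complement GCAACATGACCATATGAAACCGCGTTTCGCGGGACCTCAGACTAGTTGTGACTGC, then reverse).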